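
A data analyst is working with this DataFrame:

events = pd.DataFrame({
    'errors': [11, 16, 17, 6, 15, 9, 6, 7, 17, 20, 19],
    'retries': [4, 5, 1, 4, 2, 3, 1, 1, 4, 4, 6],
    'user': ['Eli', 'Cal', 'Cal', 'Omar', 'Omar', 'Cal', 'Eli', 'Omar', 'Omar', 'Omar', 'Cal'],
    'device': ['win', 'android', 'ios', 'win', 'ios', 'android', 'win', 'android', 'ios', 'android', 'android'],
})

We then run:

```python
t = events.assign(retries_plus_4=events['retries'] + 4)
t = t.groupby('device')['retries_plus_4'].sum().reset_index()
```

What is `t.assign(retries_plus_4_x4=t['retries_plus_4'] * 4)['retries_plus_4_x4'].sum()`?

add column retries_plus_4 = events['retries'] + 4:
    errors  retries  user   device  retries_plus_4
0       11        4   Eli      win               8
1       16        5   Cal  android               9
2       17        1   Cal      ios               5
3        6        4  Omar      win               8
4       15        2  Omar      ios               6
5        9        3   Cal  android               7
6        6        1   Eli      win               5
7        7        1  Omar  android               5
8       17        4  Omar      ios               8
9       20        4  Omar  android               8
10      19        6   Cal  android              10
group by device, sum of retries_plus_4:
device
android    39
ios        19
win        21
Name: retries_plus_4, dtype: int64
reset_index():
    device  retries_plus_4
0  android              39
1      ios              19
2      win              21
add column retries_plus_4_x4 = t['retries_plus_4'] * 4:
    device  retries_plus_4  retries_plus_4_x4
0  android              39                156
1      ios              19                 76
2      win              21                 84
Reading off the sum of column 'retries_plus_4_x4', we get 316.

316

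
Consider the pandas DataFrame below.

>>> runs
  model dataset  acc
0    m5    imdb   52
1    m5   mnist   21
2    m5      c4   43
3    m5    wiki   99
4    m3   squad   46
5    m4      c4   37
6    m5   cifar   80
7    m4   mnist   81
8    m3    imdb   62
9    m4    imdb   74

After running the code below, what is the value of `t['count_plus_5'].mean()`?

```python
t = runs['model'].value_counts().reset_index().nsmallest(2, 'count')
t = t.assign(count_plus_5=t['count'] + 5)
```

7.5

value_counts of model:
model
m5    5
m4    3
m3    2
Name: count, dtype: int64
reset_index():
  model  count
0    m5      5
1    m4      3
2    m3      2
take 2 rows with smallest count:
  model  count
2    m3      2
1    m4      3
add column count_plus_5 = t['count'] + 5:
  model  count  count_plus_5
2    m3      2             7
1    m4      3             8
mean of column 'count_plus_5' → 7.5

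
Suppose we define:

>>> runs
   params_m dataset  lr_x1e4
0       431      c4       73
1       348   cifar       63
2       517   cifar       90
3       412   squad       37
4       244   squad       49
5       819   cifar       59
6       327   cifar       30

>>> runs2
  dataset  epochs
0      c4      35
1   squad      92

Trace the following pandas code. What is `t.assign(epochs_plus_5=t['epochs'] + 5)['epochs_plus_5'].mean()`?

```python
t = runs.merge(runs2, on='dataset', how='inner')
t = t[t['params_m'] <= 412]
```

97.0

merge on 'dataset' (how='inner') → 3 rows:
   params_m dataset  lr_x1e4  epochs
0       431      c4       73      35
1       412   squad       37      92
2       244   squad       49      92
filter rows where params_m <= 412:
   params_m dataset  lr_x1e4  epochs
1       412   squad       37      92
2       244   squad       49      92
add column epochs_plus_5 = t['epochs'] + 5:
   params_m dataset  lr_x1e4  epochs  epochs_plus_5
1       412   squad       37      92             97
2       244   squad       49      92             97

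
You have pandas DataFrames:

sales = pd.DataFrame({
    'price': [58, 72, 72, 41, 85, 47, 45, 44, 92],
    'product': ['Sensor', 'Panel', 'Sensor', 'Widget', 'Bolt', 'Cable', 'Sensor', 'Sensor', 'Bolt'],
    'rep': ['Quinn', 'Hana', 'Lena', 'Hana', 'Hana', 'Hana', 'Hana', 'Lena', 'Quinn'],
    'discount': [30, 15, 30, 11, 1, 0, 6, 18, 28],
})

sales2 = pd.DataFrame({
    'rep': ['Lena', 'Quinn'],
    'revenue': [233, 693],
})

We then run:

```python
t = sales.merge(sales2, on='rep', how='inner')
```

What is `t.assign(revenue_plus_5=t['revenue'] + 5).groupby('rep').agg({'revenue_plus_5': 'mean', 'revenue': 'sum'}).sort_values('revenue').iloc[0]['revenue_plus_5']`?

merge on 'rep' (how='inner') → 4 rows:
   price product    rep  discount  revenue
0     58  Sensor  Quinn        30      693
1     72  Sensor   Lena        30      233
2     44  Sensor   Lena        18      233
3     92    Bolt  Quinn        28      693
add column revenue_plus_5 = t['revenue'] + 5:
   price product    rep  discount  revenue  revenue_plus_5
0     58  Sensor  Quinn        30      693             698
1     72  Sensor   Lena        30      233             238
2     44  Sensor   Lena        18      233             238
3     92    Bolt  Quinn        28      693             698
group by rep: mean(revenue_plus_5), sum(revenue):
       revenue_plus_5  revenue
rep                           
Lena            238.0      466
Quinn           698.0     1386
sort by revenue:
       revenue_plus_5  revenue
rep                           
Lena            238.0      466
Quinn           698.0     1386
So iloc[0]['revenue_plus_5'] = 238.0.

238.0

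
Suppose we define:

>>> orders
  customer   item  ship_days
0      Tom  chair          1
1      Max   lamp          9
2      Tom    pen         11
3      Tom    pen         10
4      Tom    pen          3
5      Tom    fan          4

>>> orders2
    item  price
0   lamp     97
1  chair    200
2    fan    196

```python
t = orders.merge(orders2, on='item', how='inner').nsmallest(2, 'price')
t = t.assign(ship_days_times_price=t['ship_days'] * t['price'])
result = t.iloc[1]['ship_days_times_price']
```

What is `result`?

merge on 'item' (how='inner') → 3 rows:
  customer   item  ship_days  price
0      Tom  chair          1    200
1      Max   lamp          9     97
2      Tom    fan          4    196
take 2 rows with smallest price:
  customer  item  ship_days  price
1      Max  lamp          9     97
2      Tom   fan          4    196
add column ship_days_times_price = t['ship_days'] * t['price']:
  customer  item  ship_days  price  ship_days_times_price
1      Max  lamp          9     97                    873
2      Tom   fan          4    196                    784
Hence 784.

784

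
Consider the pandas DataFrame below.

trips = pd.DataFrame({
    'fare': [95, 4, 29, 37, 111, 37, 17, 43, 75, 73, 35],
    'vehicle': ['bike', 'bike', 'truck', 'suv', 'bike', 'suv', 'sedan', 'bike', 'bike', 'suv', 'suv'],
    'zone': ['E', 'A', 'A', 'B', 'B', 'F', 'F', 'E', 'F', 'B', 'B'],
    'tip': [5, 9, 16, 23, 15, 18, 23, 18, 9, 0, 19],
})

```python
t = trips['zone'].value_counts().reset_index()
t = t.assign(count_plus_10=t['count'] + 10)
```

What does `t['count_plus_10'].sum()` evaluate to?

value_counts of zone:
zone
B    4
F    3
E    2
A    2
Name: count, dtype: int64
reset_index():
  zone  count
0    B      4
1    F      3
2    E      2
3    A      2
add column count_plus_10 = t['count'] + 10:
  zone  count  count_plus_10
0    B      4             14
1    F      3             13
2    E      2             12
3    A      2             12
The sum of column 'count_plus_10' is 51.

51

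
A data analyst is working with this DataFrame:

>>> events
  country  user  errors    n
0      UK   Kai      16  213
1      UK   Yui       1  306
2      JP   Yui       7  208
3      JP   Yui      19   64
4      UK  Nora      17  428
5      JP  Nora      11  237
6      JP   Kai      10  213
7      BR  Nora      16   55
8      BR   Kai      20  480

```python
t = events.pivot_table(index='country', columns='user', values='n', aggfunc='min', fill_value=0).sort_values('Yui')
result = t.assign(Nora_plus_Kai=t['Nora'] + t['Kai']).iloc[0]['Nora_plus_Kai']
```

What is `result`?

pivot: rows=country, cols=user, min(n):
user     Kai  Nora  Yui
country                
BR       480    55    0
JP       213   237   64
UK       213   428  306
sort by Yui:
user     Kai  Nora  Yui
country                
BR       480    55    0
JP       213   237   64
UK       213   428  306
add column Nora_plus_Kai = t['Nora'] + t['Kai']:
user     Kai  Nora  Yui  Nora_plus_Kai
country                               
BR       480    55    0            535
JP       213   237   64            450
UK       213   428  306            641
value at position 0, column 'Nora_plus_Kai' → 535

535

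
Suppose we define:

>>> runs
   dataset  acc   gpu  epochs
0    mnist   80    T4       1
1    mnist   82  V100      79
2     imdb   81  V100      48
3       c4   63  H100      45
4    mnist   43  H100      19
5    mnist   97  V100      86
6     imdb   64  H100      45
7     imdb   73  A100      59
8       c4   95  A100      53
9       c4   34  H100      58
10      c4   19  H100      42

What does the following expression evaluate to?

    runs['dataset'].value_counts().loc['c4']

value_counts of dataset:
dataset
mnist    4
c4       4
imdb     3
Name: count, dtype: int64

4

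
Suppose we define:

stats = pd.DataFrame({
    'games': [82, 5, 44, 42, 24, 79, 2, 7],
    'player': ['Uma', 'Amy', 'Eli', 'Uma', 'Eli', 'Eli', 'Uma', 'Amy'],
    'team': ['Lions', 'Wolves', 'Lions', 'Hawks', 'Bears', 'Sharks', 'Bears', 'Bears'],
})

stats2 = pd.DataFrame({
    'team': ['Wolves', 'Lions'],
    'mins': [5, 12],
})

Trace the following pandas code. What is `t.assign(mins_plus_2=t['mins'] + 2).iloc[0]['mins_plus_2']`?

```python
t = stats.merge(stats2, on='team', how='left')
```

14.0

merge on 'team' (how='left') → 8 rows:
   games player    team  mins
0     82    Uma   Lions  12.0
1      5    Amy  Wolves   5.0
2     44    Eli   Lions  12.0
3     42    Uma   Hawks   NaN
4     24    Eli   Bears   NaN
5     79    Eli  Sharks   NaN
6      2    Uma   Bears   NaN
7      7    Amy   Bears   NaN
add column mins_plus_2 = t['mins'] + 2:
   games player    team  mins  mins_plus_2
0     82    Uma   Lions  12.0         14.0
1      5    Amy  Wolves   5.0          7.0
2     44    Eli   Lions  12.0         14.0
3     42    Uma   Hawks   NaN          NaN
4     24    Eli   Bears   NaN          NaN
5     79    Eli  Sharks   NaN          NaN
6      2    Uma   Bears   NaN          NaN
7      7    Amy   Bears   NaN          NaN
Taking the value at position 0, column 'mins_plus_2' gives 14.0.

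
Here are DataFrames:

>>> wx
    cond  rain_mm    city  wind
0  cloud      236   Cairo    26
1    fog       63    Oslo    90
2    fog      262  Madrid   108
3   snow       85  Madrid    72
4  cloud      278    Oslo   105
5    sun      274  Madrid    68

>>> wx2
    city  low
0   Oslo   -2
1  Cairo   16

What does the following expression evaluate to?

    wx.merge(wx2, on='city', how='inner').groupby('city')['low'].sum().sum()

12

merge on 'city' (how='inner') → 3 rows:
    cond  rain_mm   city  wind  low
0  cloud      236  Cairo    26   16
1    fog       63   Oslo    90   -2
2  cloud      278   Oslo   105   -2
group by city, sum of low:
city
Cairo    16
Oslo     -4
Name: low, dtype: int64
Reading off the sum of the resulting series, we get 12.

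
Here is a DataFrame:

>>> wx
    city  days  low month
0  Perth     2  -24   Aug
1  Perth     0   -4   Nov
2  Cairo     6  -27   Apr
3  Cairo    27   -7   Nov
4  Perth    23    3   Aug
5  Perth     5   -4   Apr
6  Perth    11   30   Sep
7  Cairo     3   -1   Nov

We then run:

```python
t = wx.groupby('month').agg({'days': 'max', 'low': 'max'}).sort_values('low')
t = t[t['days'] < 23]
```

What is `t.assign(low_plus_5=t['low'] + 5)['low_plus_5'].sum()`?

group by month: max(days), max(low):
       days  low
month           
Apr       6   -4
Aug      23    3
Nov      27   -1
Sep      11   30
sort by low:
       days  low
month           
Apr       6   -4
Nov      27   -1
Aug      23    3
Sep      11   30
filter rows where days < 23:
       days  low
month           
Apr       6   -4
Sep      11   30
add column low_plus_5 = t['low'] + 5:
       days  low  low_plus_5
month                       
Apr       6   -4           1
Sep      11   30          35

36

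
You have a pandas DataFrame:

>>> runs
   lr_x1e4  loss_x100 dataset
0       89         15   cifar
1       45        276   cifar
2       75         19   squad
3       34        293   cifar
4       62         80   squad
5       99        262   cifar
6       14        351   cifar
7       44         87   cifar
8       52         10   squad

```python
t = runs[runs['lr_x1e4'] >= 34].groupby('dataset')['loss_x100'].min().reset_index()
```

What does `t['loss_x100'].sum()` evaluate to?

25

filter rows where lr_x1e4 >= 34:
   lr_x1e4  loss_x100 dataset
0       89         15   cifar
1       45        276   cifar
2       75         19   squad
3       34        293   cifar
4       62         80   squad
5       99        262   cifar
7       44         87   cifar
8       52         10   squad
group by dataset, min of loss_x100:
dataset
cifar    15
squad    10
Name: loss_x100, dtype: int64
reset_index():
  dataset  loss_x100
0   cifar         15
1   squad         10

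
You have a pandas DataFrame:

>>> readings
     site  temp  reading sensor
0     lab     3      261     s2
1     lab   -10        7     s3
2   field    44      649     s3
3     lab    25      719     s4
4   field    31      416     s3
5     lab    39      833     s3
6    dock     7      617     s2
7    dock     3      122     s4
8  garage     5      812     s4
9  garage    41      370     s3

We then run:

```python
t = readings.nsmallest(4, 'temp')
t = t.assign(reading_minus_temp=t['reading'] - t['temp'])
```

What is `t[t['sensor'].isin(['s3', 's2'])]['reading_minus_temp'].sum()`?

275

take 4 rows with smallest temp:
     site  temp  reading sensor
1     lab   -10        7     s3
0     lab     3      261     s2
7    dock     3      122     s4
8  garage     5      812     s4
add column reading_minus_temp = t['reading'] - t['temp']:
     site  temp  reading sensor  reading_minus_temp
1     lab   -10        7     s3                  17
0     lab     3      261     s2                 258
7    dock     3      122     s4                 119
8  garage     5      812     s4                 807
filter rows where sensor in ['s3', 's2']:
  site  temp  reading sensor  reading_minus_temp
1  lab   -10        7     s3                  17
0  lab     3      261     s2                 258
The sum of column 'reading_minus_temp' is 275.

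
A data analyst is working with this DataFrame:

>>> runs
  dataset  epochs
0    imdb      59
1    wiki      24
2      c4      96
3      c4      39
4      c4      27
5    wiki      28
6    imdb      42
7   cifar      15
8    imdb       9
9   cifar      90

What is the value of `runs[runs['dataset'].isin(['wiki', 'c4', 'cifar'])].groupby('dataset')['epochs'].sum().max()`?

162

filter rows where dataset in ['wiki', 'c4', 'cifar']:
  dataset  epochs
1    wiki      24
2      c4      96
3      c4      39
4      c4      27
5    wiki      28
7   cifar      15
9   cifar      90
group by dataset, sum of epochs:
dataset
c4       162
cifar    105
wiki      52
Name: epochs, dtype: int64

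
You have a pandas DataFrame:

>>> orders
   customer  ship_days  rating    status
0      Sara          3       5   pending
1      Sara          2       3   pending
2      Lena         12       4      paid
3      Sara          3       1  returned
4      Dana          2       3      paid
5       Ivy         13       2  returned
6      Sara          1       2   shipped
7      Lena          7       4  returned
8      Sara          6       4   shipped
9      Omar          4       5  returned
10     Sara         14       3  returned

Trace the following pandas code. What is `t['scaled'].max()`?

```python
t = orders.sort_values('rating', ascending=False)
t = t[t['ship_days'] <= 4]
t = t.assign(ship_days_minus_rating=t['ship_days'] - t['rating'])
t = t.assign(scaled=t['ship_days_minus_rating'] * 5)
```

sort by rating descending:
   customer  ship_days  rating    status
0      Sara          3       5   pending
9      Omar          4       5  returned
2      Lena         12       4      paid
7      Lena          7       4  returned
8      Sara          6       4   shipped
1      Sara          2       3   pending
4      Dana          2       3      paid
10     Sara         14       3  returned
5       Ivy         13       2  returned
6      Sara          1       2   shipped
3      Sara          3       1  returned
filter rows where ship_days <= 4:
  customer  ship_days  rating    status
0     Sara          3       5   pending
9     Omar          4       5  returned
1     Sara          2       3   pending
4     Dana          2       3      paid
6     Sara          1       2   shipped
3     Sara          3       1  returned
add column ship_days_minus_rating = t['ship_days'] - t['rating']:
  customer  ship_days  rating    status  ship_days_minus_rating
0     Sara          3       5   pending                      -2
9     Omar          4       5  returned                      -1
1     Sara          2       3   pending                      -1
4     Dana          2       3      paid                      -1
6     Sara          1       2   shipped                      -1
3     Sara          3       1  returned                       2
add column scaled = t['ship_days_minus_rating'] * 5:
  customer  ship_days  rating    status  ship_days_minus_rating  scaled
0     Sara          3       5   pending                      -2     -10
9     Omar          4       5  returned                      -1      -5
1     Sara          2       3   pending                      -1      -5
4     Dana          2       3      paid                      -1      -5
6     Sara          1       2   shipped                      -1      -5
3     Sara          3       1  returned                       2      10
So max() = 10.

10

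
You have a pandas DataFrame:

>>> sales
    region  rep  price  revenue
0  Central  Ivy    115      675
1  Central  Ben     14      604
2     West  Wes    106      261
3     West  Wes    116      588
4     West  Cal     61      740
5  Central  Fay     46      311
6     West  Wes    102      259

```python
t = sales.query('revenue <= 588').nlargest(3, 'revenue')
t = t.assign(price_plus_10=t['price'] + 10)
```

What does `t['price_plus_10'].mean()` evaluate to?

99.3333333333

filter rows where revenue <= 588:
    region  rep  price  revenue
2     West  Wes    106      261
3     West  Wes    116      588
5  Central  Fay     46      311
6     West  Wes    102      259
take 3 rows with largest revenue:
    region  rep  price  revenue
3     West  Wes    116      588
5  Central  Fay     46      311
2     West  Wes    106      261
add column price_plus_10 = t['price'] + 10:
    region  rep  price  revenue  price_plus_10
3     West  Wes    116      588            126
5  Central  Fay     46      311             56
2     West  Wes    106      261            116
So mean() = 99.3333333333.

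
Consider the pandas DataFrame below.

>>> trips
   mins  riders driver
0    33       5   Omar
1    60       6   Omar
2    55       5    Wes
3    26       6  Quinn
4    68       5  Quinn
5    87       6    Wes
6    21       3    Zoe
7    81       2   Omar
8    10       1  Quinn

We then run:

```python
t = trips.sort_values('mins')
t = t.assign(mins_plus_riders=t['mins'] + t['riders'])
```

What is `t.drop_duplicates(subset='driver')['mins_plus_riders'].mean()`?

sort by mins:
   mins  riders driver
8    10       1  Quinn
6    21       3    Zoe
3    26       6  Quinn
0    33       5   Omar
2    55       5    Wes
1    60       6   Omar
4    68       5  Quinn
7    81       2   Omar
5    87       6    Wes
add column mins_plus_riders = t['mins'] + t['riders']:
   mins  riders driver  mins_plus_riders
8    10       1  Quinn                11
6    21       3    Zoe                24
3    26       6  Quinn                32
0    33       5   Omar                38
2    55       5    Wes                60
1    60       6   Omar                66
4    68       5  Quinn                73
7    81       2   Omar                83
5    87       6    Wes                93
drop duplicate driver (keep=first):
   mins  riders driver  mins_plus_riders
8    10       1  Quinn                11
6    21       3    Zoe                24
0    33       5   Omar                38
2    55       5    Wes                60
So mean() = 33.25.

33.25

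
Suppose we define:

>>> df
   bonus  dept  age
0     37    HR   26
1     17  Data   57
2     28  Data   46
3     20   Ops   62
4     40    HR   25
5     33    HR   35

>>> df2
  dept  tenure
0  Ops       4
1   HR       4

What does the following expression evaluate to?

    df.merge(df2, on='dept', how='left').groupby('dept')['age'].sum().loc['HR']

86

merge on 'dept' (how='left') → 6 rows:
   bonus  dept  age  tenure
0     37    HR   26     4.0
1     17  Data   57     NaN
2     28  Data   46     NaN
3     20   Ops   62     4.0
4     40    HR   25     4.0
5     33    HR   35     4.0
group by dept, sum of age:
dept
Data    103
HR       86
Ops      62
Name: age, dtype: int64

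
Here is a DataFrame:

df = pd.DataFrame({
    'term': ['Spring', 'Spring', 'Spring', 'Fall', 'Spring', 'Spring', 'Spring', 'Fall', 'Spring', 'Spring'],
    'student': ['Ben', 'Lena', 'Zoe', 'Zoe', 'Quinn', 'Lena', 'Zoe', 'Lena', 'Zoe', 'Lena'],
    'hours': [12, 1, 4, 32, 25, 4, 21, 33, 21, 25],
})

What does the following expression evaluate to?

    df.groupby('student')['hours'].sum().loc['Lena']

group by student, sum of hours:
student
Ben      12
Lena     63
Quinn    25
Zoe      78
Name: hours, dtype: int64
value at index 'Lena' → 63

63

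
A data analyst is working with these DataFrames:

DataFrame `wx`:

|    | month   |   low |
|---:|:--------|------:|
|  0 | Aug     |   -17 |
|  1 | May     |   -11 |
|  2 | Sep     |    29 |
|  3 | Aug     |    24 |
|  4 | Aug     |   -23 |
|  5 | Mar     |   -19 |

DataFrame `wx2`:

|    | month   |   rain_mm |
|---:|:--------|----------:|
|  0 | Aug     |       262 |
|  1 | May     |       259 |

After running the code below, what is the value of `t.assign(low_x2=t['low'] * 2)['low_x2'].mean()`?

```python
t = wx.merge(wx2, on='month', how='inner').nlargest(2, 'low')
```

13.0

merge on 'month' (how='inner') → 4 rows:
  month  low  rain_mm
0   Aug  -17      262
1   May  -11      259
2   Aug   24      262
3   Aug  -23      262
take 2 rows with largest low:
  month  low  rain_mm
2   Aug   24      262
1   May  -11      259
add column low_x2 = t['low'] * 2:
  month  low  rain_mm  low_x2
2   Aug   24      262      48
1   May  -11      259     -22
Hence 13.0.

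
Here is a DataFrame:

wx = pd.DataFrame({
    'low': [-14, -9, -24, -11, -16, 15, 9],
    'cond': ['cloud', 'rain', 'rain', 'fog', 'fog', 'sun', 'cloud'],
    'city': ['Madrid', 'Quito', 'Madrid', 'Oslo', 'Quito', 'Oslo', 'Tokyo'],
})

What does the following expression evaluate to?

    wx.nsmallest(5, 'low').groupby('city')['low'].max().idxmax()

Quito

take 5 rows with smallest low:
   low   cond    city
2  -24   rain  Madrid
4  -16    fog   Quito
0  -14  cloud  Madrid
3  -11    fog    Oslo
1   -9   rain   Quito
group by city, max of low:
city
Madrid   -14
Oslo     -11
Quito     -9
Name: low, dtype: int64
The label with the largest value is Quito.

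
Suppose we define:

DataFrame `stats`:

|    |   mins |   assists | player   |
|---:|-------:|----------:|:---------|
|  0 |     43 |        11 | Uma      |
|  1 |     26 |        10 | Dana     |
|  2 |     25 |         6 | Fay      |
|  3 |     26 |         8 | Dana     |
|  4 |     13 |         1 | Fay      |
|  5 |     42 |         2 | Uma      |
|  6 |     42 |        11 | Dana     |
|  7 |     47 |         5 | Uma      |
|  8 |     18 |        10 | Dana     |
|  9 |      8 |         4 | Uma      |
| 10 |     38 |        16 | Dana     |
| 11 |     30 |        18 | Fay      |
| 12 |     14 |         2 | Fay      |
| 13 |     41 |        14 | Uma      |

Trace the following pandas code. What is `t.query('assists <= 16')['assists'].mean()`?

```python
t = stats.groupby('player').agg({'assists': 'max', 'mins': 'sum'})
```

15.0

group by player: max(assists), sum(mins):
        assists  mins
player               
Dana         16   150
Fay          18    82
Uma          14   181
filter rows where assists <= 16:
        assists  mins
player               
Dana         16   150
Uma          14   181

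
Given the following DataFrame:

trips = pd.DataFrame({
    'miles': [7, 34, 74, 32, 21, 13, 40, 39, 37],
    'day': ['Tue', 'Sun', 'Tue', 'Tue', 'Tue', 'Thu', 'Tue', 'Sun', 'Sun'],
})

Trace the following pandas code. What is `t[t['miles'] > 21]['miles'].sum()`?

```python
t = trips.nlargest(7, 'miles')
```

take 7 rows with largest miles:
   miles  day
2     74  Tue
6     40  Tue
7     39  Sun
8     37  Sun
1     34  Sun
3     32  Tue
4     21  Tue
filter rows where miles > 21:
   miles  day
2     74  Tue
6     40  Tue
7     39  Sun
8     37  Sun
1     34  Sun
3     32  Tue
So sum() = 256.

256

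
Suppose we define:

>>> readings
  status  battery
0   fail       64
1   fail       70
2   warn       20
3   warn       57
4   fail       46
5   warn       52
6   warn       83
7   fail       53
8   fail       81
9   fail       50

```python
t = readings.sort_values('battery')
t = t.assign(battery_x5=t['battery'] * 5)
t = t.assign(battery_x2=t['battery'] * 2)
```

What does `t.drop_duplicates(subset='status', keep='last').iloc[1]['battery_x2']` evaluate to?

sort by battery:
  status  battery
2   warn       20
4   fail       46
9   fail       50
5   warn       52
7   fail       53
3   warn       57
0   fail       64
1   fail       70
8   fail       81
6   warn       83
add column battery_x5 = t['battery'] * 5:
  status  battery  battery_x5
2   warn       20         100
4   fail       46         230
9   fail       50         250
5   warn       52         260
7   fail       53         265
3   warn       57         285
0   fail       64         320
1   fail       70         350
8   fail       81         405
6   warn       83         415
add column battery_x2 = t['battery'] * 2:
  status  battery  battery_x5  battery_x2
2   warn       20         100          40
4   fail       46         230          92
9   fail       50         250         100
5   warn       52         260         104
7   fail       53         265         106
3   warn       57         285         114
0   fail       64         320         128
1   fail       70         350         140
8   fail       81         405         162
6   warn       83         415         166
drop duplicate status (keep=last):
  status  battery  battery_x5  battery_x2
8   fail       81         405         162
6   warn       83         415         166
Finally, value at position 1, column 'battery_x2' = 166.

166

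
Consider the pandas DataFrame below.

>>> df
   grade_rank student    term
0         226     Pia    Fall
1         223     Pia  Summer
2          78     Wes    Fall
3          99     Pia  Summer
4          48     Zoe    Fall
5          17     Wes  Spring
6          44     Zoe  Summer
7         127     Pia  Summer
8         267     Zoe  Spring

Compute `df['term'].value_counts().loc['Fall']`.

3

value_counts of term:
term
Summer    4
Fall      3
Spring    2
Name: count, dtype: int64
The value at index 'Fall' is 3.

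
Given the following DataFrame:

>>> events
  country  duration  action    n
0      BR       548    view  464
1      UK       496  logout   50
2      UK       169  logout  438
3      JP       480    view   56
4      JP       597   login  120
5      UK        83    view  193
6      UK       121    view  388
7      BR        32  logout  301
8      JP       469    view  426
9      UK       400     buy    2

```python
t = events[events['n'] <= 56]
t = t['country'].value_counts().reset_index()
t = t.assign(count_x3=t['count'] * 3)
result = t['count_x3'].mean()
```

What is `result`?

4.5

filter rows where n <= 56:
  country  duration  action   n
1      UK       496  logout  50
3      JP       480    view  56
9      UK       400     buy   2
value_counts of country:
country
UK    2
JP    1
Name: count, dtype: int64
reset_index():
  country  count
0      UK      2
1      JP      1
add column count_x3 = t['count'] * 3:
  country  count  count_x3
0      UK      2         6
1      JP      1         3
Then the mean of column 'count_x3': 4.5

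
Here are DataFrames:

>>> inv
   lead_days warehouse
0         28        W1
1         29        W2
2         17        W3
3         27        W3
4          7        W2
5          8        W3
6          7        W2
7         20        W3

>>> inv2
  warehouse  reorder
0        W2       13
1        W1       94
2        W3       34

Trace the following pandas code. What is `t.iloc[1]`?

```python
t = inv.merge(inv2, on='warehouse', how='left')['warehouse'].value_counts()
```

3

merge on 'warehouse' (how='left') → 8 rows:
   lead_days warehouse  reorder
0         28        W1       94
1         29        W2       13
2         17        W3       34
3         27        W3       34
4          7        W2       13
5          8        W3       34
6          7        W2       13
7         20        W3       34
value_counts of warehouse:
warehouse
W3    4
W2    3
W1    1
Name: count, dtype: int64
Finally, value at position 1 = 3.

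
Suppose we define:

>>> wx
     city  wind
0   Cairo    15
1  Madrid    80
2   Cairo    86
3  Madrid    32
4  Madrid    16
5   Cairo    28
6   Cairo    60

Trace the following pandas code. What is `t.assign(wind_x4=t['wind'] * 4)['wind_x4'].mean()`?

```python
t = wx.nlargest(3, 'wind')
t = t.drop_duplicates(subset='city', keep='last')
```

280.0

take 3 rows with largest wind:
     city  wind
2   Cairo    86
1  Madrid    80
6   Cairo    60
drop duplicate city (keep=last):
     city  wind
1  Madrid    80
6   Cairo    60
add column wind_x4 = t['wind'] * 4:
     city  wind  wind_x4
1  Madrid    80      320
6   Cairo    60      240
Finally, mean of column 'wind_x4' = 280.0.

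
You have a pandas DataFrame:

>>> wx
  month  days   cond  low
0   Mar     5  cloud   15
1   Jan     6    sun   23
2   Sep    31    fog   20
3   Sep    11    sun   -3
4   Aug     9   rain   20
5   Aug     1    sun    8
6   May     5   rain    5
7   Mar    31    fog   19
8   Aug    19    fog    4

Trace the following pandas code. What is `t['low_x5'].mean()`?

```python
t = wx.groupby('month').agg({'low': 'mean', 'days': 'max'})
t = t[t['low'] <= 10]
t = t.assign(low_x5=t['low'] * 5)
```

group by month: mean(low), max(days):
             low  days
month                 
Aug    10.666667    19
Jan    23.000000     6
Mar    17.000000    31
May     5.000000     5
Sep     8.500000    31
filter rows where low <= 10:
       low  days
month           
May    5.0     5
Sep    8.5    31
add column low_x5 = t['low'] * 5:
       low  days  low_x5
month                   
May    5.0     5    25.0
Sep    8.5    31    42.5

33.75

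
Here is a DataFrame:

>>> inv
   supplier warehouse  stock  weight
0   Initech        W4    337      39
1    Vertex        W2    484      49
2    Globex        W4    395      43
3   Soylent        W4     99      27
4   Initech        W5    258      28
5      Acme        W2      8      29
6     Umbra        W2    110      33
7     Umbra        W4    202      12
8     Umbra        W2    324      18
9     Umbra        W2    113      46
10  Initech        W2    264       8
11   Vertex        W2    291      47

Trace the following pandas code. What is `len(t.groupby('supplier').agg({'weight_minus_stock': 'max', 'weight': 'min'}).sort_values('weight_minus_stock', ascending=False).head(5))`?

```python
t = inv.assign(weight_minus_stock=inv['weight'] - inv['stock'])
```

add column weight_minus_stock = inv['weight'] - inv['stock']:
   supplier warehouse  stock  weight  weight_minus_stock
0   Initech        W4    337      39                -298
1    Vertex        W2    484      49                -435
2    Globex        W4    395      43                -352
3   Soylent        W4     99      27                 -72
4   Initech        W5    258      28                -230
5      Acme        W2      8      29                  21
6     Umbra        W2    110      33                 -77
7     Umbra        W4    202      12                -190
8     Umbra        W2    324      18                -306
9     Umbra        W2    113      46                 -67
10  Initech        W2    264       8                -256
11   Vertex        W2    291      47                -244
group by supplier: max(weight_minus_stock), min(weight):
          weight_minus_stock  weight
supplier                            
Acme                      21      29
Globex                  -352      43
Initech                 -230       8
Soylent                  -72      27
Umbra                    -67      12
Vertex                  -244      47
sort by weight_minus_stock descending:
          weight_minus_stock  weight
supplier                            
Acme                      21      29
Umbra                    -67      12
Soylent                  -72      27
Initech                 -230       8
Vertex                  -244      47
Globex                  -352      43
take first 5 rows:
          weight_minus_stock  weight
supplier                            
Acme                      21      29
Umbra                    -67      12
Soylent                  -72      27
Initech                 -230       8
Vertex                  -244      47
Taking the number of rows gives 5.

5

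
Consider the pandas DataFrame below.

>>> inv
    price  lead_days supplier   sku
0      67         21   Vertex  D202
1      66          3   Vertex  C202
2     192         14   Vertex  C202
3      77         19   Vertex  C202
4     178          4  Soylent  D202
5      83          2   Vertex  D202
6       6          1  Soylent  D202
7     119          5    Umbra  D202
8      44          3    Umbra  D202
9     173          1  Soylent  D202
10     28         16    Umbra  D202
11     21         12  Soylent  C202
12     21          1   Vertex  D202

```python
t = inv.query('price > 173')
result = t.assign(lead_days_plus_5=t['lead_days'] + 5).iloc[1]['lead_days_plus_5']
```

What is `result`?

filter rows where price > 173:
   price  lead_days supplier   sku
2    192         14   Vertex  C202
4    178          4  Soylent  D202
add column lead_days_plus_5 = t['lead_days'] + 5:
   price  lead_days supplier   sku  lead_days_plus_5
2    192         14   Vertex  C202                19
4    178          4  Soylent  D202                 9

9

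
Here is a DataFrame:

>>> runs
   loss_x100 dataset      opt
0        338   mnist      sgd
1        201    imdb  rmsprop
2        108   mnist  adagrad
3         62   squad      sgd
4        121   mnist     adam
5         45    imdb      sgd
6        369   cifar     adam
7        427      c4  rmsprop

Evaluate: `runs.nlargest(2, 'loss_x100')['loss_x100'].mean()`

398.0

take 2 rows with largest loss_x100:
   loss_x100 dataset      opt
7        427      c4  rmsprop
6        369   cifar     adam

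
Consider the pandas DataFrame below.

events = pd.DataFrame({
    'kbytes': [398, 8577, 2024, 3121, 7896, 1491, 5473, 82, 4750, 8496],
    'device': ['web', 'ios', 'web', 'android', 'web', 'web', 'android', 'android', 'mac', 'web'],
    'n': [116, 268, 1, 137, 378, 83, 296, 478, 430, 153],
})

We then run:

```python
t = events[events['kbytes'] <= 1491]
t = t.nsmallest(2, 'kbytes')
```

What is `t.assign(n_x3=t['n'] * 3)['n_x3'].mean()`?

891.0

filter rows where kbytes <= 1491:
   kbytes   device    n
0     398      web  116
5    1491      web   83
7      82  android  478
take 2 rows with smallest kbytes:
   kbytes   device    n
7      82  android  478
0     398      web  116
add column n_x3 = t['n'] * 3:
   kbytes   device    n  n_x3
7      82  android  478  1434
0     398      web  116   348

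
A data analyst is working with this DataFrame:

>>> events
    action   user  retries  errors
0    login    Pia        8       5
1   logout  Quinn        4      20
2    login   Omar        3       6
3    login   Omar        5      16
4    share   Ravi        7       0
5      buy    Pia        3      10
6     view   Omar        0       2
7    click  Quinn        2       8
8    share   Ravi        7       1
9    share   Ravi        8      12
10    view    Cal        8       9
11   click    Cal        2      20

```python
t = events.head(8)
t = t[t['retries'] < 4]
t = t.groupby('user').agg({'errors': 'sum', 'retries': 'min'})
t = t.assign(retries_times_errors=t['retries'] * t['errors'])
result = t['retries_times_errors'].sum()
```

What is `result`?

take first 8 rows:
   action   user  retries  errors
0   login    Pia        8       5
1  logout  Quinn        4      20
2   login   Omar        3       6
3   login   Omar        5      16
4   share   Ravi        7       0
5     buy    Pia        3      10
6    view   Omar        0       2
7   click  Quinn        2       8
filter rows where retries < 4:
  action   user  retries  errors
2  login   Omar        3       6
5    buy    Pia        3      10
6   view   Omar        0       2
7  click  Quinn        2       8
group by user: sum(errors), min(retries):
       errors  retries
user                  
Omar        8        0
Pia        10        3
Quinn       8        2
add column retries_times_errors = t['retries'] * t['errors']:
       errors  retries  retries_times_errors
user                                        
Omar        8        0                     0
Pia        10        3                    30
Quinn       8        2                    16
The sum of column 'retries_times_errors' is 46.

46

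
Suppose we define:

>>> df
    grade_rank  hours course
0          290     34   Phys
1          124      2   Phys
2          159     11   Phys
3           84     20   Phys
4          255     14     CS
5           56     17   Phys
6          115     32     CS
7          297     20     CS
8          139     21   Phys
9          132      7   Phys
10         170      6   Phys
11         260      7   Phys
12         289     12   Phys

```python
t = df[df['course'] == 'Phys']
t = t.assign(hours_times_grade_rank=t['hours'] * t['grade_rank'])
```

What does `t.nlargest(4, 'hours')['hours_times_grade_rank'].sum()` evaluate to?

15411

filter rows where course == 'Phys':
    grade_rank  hours course
0          290     34   Phys
1          124      2   Phys
2          159     11   Phys
3           84     20   Phys
5           56     17   Phys
8          139     21   Phys
9          132      7   Phys
10         170      6   Phys
11         260      7   Phys
12         289     12   Phys
add column hours_times_grade_rank = t['hours'] * t['grade_rank']:
    grade_rank  hours course  hours_times_grade_rank
0          290     34   Phys                    9860
1          124      2   Phys                     248
2          159     11   Phys                    1749
3           84     20   Phys                    1680
5           56     17   Phys                     952
8          139     21   Phys                    2919
9          132      7   Phys                     924
10         170      6   Phys                    1020
11         260      7   Phys                    1820
12         289     12   Phys                    3468
take 4 rows with largest hours:
   grade_rank  hours course  hours_times_grade_rank
0         290     34   Phys                    9860
8         139     21   Phys                    2919
3          84     20   Phys                    1680
5          56     17   Phys                     952
So sum() = 15411.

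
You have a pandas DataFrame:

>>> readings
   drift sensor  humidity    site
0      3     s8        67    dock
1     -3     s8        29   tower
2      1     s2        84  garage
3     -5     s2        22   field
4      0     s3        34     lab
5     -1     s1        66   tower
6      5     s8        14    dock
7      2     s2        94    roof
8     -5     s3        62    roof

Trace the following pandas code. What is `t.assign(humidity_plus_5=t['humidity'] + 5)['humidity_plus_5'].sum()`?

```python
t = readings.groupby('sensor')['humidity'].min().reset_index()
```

156

group by sensor, min of humidity:
sensor
s1    66
s2    22
s3    34
s8    14
Name: humidity, dtype: int64
reset_index():
  sensor  humidity
0     s1        66
1     s2        22
2     s3        34
3     s8        14
add column humidity_plus_5 = t['humidity'] + 5:
  sensor  humidity  humidity_plus_5
0     s1        66               71
1     s2        22               27
2     s3        34               39
3     s8        14               19
Then the sum of column 'humidity_plus_5': 156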